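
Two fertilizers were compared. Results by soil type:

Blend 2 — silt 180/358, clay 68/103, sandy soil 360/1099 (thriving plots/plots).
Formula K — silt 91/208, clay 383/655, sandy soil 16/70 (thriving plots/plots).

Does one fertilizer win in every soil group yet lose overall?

Silt: Blend 2 180/358 = 50.3%, Formula K 91/208 = 43.8% → Blend 2
Clay: Blend 2 68/103 = 66.0%, Formula K 383/655 = 58.5% → Blend 2
Sandy soil: Blend 2 360/1099 = 32.8%, Formula K 16/70 = 22.9% → Blend 2
Overall: Blend 2 608/1560 = 39.0%, Formula K 490/933 = 52.5% → Formula K
Blend 2 wins each soil group but Formula K wins overall — the comparison reverses. Blend 2's plots skew toward sandy soil, which has a lower base rate.

Yes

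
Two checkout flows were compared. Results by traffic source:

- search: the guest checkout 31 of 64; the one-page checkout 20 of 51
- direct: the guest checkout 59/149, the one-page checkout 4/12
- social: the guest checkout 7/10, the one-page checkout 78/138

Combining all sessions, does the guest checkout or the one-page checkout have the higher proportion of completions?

the one-page checkout

Search: the guest checkout 31/64 = 48.4%, the one-page checkout 20/51 = 39.2% → the guest checkout
Direct: the guest checkout 59/149 = 39.6%, the one-page checkout 4/12 = 33.3% → the guest checkout
Social: the guest checkout 7/10 = 70.0%, the one-page checkout 78/138 = 56.5% → the guest checkout
Overall: the guest checkout 97/223 = 43.5%, the one-page checkout 102/201 = 50.7% → the one-page checkout
(The guest checkout wins every traffic group but the one-page checkout wins overall — the guest checkout's sessions skew toward the low-rate direct group.)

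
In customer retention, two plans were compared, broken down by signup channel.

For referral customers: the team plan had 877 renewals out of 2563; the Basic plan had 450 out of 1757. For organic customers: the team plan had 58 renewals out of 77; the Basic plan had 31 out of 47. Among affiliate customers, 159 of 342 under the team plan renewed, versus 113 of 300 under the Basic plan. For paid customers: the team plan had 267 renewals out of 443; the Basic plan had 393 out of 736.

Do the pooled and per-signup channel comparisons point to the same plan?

Yes

Referral: the team plan 877/2563 = 34.2%, the Basic plan 450/1757 = 25.6% → the team plan
Organic: the team plan 58/77 = 75.3%, the Basic plan 31/47 = 66.0% → the team plan
Affiliate: the team plan 159/342 = 46.5%, the Basic plan 113/300 = 37.7% → the team plan
Paid: the team plan 267/443 = 60.3%, the Basic plan 393/736 = 53.4% → the team plan
Overall: the team plan 1361/3425 = 39.7%, the Basic plan 987/2840 = 34.8% → the team plan
The team plan wins overall and in every signup group — no reversal.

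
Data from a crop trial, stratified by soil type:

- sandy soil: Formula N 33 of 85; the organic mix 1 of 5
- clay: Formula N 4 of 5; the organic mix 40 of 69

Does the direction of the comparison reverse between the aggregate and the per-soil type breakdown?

Sandy soil: Formula N 33/85 = 38.8%, the organic mix 1/5 = 20.0% → Formula N
Clay: Formula N 4/5 = 80.0%, the organic mix 40/69 = 58.0% → Formula N
Overall: Formula N 37/90 = 41.1%, the organic mix 41/74 = 55.4% → the organic mix
Formula N wins each soil group but the organic mix wins overall — the comparison reverses. Formula N's plots skew toward sandy soil, which has a lower base rate.

Yes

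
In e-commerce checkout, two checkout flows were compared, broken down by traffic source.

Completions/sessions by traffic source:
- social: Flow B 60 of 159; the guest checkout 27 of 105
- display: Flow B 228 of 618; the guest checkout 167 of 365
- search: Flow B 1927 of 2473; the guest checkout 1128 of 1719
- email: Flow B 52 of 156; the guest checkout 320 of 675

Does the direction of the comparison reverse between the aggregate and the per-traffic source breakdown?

No

Social: Flow B 60/159 = 37.7%, the guest checkout 27/105 = 25.7% → Flow B
Display: Flow B 228/618 = 36.9%, the guest checkout 167/365 = 45.8% → the guest checkout
Search: Flow B 1927/2473 = 77.9%, the guest checkout 1128/1719 = 65.6% → Flow B
Email: Flow B 52/156 = 33.3%, the guest checkout 320/675 = 47.4% → the guest checkout
Overall: Flow B 2267/3406 = 66.6%, the guest checkout 1642/2864 = 57.3% → Flow B
Neither sweeps: Flow B wins 2 of 4 groups, the guest checkout wins 2. Flow B wins overall but not every group — no Simpson reversal.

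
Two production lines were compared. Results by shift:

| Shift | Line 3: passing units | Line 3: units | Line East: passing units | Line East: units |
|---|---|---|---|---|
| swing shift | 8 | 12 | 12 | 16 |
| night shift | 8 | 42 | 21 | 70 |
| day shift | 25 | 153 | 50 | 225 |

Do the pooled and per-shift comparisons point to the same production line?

Yes

Swing shift: Line 3 8/12 = 66.7%, Line East 12/16 = 75.0% → Line East
Night shift: Line 3 8/42 = 19.0%, Line East 21/70 = 30.0% → Line East
Day shift: Line 3 25/153 = 16.3%, Line East 50/225 = 22.2% → Line East
Overall: Line 3 41/207 = 19.8%, Line East 83/311 = 26.7% → Line East
Line East wins overall and in every shift group — no reversal.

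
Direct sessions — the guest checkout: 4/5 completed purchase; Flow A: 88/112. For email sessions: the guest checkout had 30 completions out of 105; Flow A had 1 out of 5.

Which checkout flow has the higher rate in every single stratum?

the guest checkout

Direct: the guest checkout 4/5 = 80.0%, Flow A 88/112 = 78.6% → the guest checkout
Email: the guest checkout 30/105 = 28.6%, Flow A 1/5 = 20.0% → the guest checkout
The guest checkout has the higher rate in both groups.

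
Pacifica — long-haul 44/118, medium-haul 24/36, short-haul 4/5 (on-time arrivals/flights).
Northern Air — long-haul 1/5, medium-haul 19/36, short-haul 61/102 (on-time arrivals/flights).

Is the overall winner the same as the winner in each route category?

No

Long-haul: Pacifica 44/118 = 37.3%, Northern Air 1/5 = 20.0% → Pacifica
Medium-haul: Pacifica 24/36 = 66.7%, Northern Air 19/36 = 52.8% → Pacifica
Short-haul: Pacifica 4/5 = 80.0%, Northern Air 61/102 = 59.8% → Pacifica
Overall: Pacifica 72/159 = 45.3%, Northern Air 81/143 = 56.6% → Northern Air
Pacifica wins each route group but Northern Air wins overall — the comparison reverses. Pacifica's flights skew toward long-haul, which has a lower base rate.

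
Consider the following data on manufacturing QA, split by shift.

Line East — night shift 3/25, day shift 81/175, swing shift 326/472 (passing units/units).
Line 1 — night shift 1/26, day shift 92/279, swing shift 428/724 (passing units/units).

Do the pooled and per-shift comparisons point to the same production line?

Yes

Night shift: Line East 3/25 = 12.0%, Line 1 1/26 = 3.8% → Line East
Day shift: Line East 81/175 = 46.3%, Line 1 92/279 = 33.0% → Line East
Swing shift: Line East 326/472 = 69.1%, Line 1 428/724 = 59.1% → Line East
Overall: Line East 410/672 = 61.0%, Line 1 521/1029 = 50.6% → Line East
Line East wins overall and in every shift group — no reversal.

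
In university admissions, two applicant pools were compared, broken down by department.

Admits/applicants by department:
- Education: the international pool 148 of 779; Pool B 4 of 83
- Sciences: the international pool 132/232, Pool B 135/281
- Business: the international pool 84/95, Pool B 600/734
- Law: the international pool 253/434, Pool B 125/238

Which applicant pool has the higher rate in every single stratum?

Education: the international pool 148/779 = 19.0%, Pool B 4/83 = 4.8% → the international pool
Sciences: the international pool 132/232 = 56.9%, Pool B 135/281 = 48.0% → the international pool
Business: the international pool 84/95 = 88.4%, Pool B 600/734 = 81.7% → the international pool
Law: the international pool 253/434 = 58.3%, Pool B 125/238 = 52.5% → the international pool
The international pool has the higher rate in all 4 groups.

the international pool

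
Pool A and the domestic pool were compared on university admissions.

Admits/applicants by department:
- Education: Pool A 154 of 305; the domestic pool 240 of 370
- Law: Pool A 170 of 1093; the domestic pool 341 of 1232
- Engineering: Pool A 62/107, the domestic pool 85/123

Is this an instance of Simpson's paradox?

No

Education: Pool A 154/305 = 50.5%, the domestic pool 240/370 = 64.9% → the domestic pool
Law: Pool A 170/1093 = 15.6%, the domestic pool 341/1232 = 27.7% → the domestic pool
Engineering: Pool A 62/107 = 57.9%, the domestic pool 85/123 = 69.1% → the domestic pool
Overall: Pool A 386/1505 = 25.6%, the domestic pool 666/1725 = 38.6% → the domestic pool
The domestic pool wins overall and in every department group — no reversal.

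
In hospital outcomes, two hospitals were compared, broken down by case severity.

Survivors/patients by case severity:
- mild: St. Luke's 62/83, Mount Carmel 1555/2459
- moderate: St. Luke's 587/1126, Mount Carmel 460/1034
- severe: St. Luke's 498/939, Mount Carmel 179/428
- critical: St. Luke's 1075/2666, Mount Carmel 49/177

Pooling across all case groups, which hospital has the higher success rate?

Mild: St. Luke's 62/83 = 74.7%, Mount Carmel 1555/2459 = 63.2% → St. Luke's
Moderate: St. Luke's 587/1126 = 52.1%, Mount Carmel 460/1034 = 44.5% → St. Luke's
Severe: St. Luke's 498/939 = 53.0%, Mount Carmel 179/428 = 41.8% → St. Luke's
Critical: St. Luke's 1075/2666 = 40.3%, Mount Carmel 49/177 = 27.7% → St. Luke's
Overall: St. Luke's 2222/4814 = 46.2%, Mount Carmel 2243/4098 = 54.7% → Mount Carmel
(St. Luke's wins every case group but Mount Carmel wins overall — St. Luke's's patients skew toward the low-rate critical group.)

Mount Carmel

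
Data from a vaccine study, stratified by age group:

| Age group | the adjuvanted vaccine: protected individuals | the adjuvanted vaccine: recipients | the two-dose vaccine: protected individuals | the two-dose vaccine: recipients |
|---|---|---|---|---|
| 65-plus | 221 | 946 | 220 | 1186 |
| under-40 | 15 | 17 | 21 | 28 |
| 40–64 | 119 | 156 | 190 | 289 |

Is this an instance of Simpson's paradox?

65-plus: the adjuvanted vaccine 221/946 = 23.4%, the two-dose vaccine 220/1186 = 18.5% → the adjuvanted vaccine
Under-40: the adjuvanted vaccine 15/17 = 88.2%, the two-dose vaccine 21/28 = 75.0% → the adjuvanted vaccine
40–64: the adjuvanted vaccine 119/156 = 76.3%, the two-dose vaccine 190/289 = 65.7% → the adjuvanted vaccine
Overall: the adjuvanted vaccine 355/1119 = 31.7%, the two-dose vaccine 431/1503 = 28.7% → the adjuvanted vaccine
The adjuvanted vaccine wins overall and in every age group — no reversal.

No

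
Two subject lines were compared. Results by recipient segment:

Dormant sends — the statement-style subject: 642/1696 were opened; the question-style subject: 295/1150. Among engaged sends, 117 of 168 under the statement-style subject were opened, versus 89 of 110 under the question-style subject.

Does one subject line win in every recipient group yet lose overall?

Dormant: the statement-style subject 642/1696 = 37.9%, the question-style subject 295/1150 = 25.7% → the statement-style subject
Engaged: the statement-style subject 117/168 = 69.6%, the question-style subject 89/110 = 80.9% → the question-style subject
Overall: the statement-style subject 759/1864 = 40.7%, the question-style subject 384/1260 = 30.5% → the statement-style subject
Neither sweeps: the statement-style subject wins 1 of 2 groups, the question-style subject wins 1. The statement-style subject wins overall but not every group — no Simpson reversal.

No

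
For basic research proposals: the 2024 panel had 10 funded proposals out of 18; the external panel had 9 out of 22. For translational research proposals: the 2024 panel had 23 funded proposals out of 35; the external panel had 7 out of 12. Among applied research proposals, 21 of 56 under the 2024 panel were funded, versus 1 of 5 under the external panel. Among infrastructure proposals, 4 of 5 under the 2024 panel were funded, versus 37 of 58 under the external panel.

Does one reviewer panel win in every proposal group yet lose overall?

Yes

Basic research: the 2024 panel 10/18 = 55.6%, the external panel 9/22 = 40.9% → the 2024 panel
Translational research: the 2024 panel 23/35 = 65.7%, the external panel 7/12 = 58.3% → the 2024 panel
Applied research: the 2024 panel 21/56 = 37.5%, the external panel 1/5 = 20.0% → the 2024 panel
Infrastructure: the 2024 panel 4/5 = 80.0%, the external panel 37/58 = 63.8% → the 2024 panel
Overall: the 2024 panel 58/114 = 50.9%, the external panel 54/97 = 55.7% → the external panel
The 2024 panel wins each proposal group but the external panel wins overall — the comparison reverses. The 2024 panel's proposals skew toward applied research, which has a lower base rate.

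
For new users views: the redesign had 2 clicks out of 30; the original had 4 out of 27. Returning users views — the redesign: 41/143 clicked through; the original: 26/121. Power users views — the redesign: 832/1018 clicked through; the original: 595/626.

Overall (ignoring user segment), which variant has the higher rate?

the original

New users: the redesign 2/30 = 6.7%, the original 4/27 = 14.8% → the original
Returning users: the redesign 41/143 = 28.7%, the original 26/121 = 21.5% → the redesign
Power users: the redesign 832/1018 = 81.7%, the original 595/626 = 95.0% → the original
Overall: the redesign 875/1191 = 73.5%, the original 625/774 = 80.7% → the original
(Neither sweeps every user group, but the original has the higher pooled rate.)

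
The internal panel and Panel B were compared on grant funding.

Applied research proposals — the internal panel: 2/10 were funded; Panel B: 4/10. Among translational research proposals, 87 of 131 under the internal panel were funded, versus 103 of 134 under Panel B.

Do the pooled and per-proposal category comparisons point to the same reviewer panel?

Yes

Applied research: the internal panel 2/10 = 20.0%, Panel B 4/10 = 40.0% → Panel B
Translational research: the internal panel 87/131 = 66.4%, Panel B 103/134 = 76.9% → Panel B
Overall: the internal panel 89/141 = 63.1%, Panel B 107/144 = 74.3% → Panel B
Panel B wins overall and in every proposal group — no reversal.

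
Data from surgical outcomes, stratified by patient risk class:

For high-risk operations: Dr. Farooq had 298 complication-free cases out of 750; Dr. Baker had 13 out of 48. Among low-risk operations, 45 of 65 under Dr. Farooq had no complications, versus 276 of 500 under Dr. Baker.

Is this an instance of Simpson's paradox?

Yes

High-risk: Dr. Farooq 298/750 = 39.7%, Dr. Baker 13/48 = 27.1% → Dr. Farooq
Low-risk: Dr. Farooq 45/65 = 69.2%, Dr. Baker 276/500 = 55.2% → Dr. Farooq
Overall: Dr. Farooq 343/815 = 42.1%, Dr. Baker 289/548 = 52.7% → Dr. Baker
Dr. Farooq wins each patient risk group but Dr. Baker wins overall — the comparison reverses. Dr. Farooq's operations skew toward high-risk, which has a lower base rate.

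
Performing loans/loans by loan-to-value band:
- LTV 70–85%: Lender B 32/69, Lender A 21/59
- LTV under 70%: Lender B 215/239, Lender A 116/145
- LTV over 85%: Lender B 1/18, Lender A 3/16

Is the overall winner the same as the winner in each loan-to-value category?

No

LTV 70–85%: Lender B 32/69 = 46.4%, Lender A 21/59 = 35.6% → Lender B
LTV under 70%: Lender B 215/239 = 90.0%, Lender A 116/145 = 80.0% → Lender B
LTV over 85%: Lender B 1/18 = 5.6%, Lender A 3/16 = 18.8% → Lender A
Overall: Lender B 248/326 = 76.1%, Lender A 140/220 = 63.6% → Lender B
Neither sweeps: Lender B wins 2 of 3 groups, Lender A wins 1. Lender B wins overall but not every group — no Simpson reversal.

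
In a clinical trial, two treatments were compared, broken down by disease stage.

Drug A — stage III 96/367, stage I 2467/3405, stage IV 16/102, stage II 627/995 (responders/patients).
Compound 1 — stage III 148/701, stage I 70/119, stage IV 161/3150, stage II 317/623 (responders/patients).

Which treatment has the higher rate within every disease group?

Drug A

Stage III: Drug A 96/367 = 26.2%, Compound 1 148/701 = 21.1% → Drug A
Stage I: Drug A 2467/3405 = 72.5%, Compound 1 70/119 = 58.8% → Drug A
Stage IV: Drug A 16/102 = 15.7%, Compound 1 161/3150 = 5.1% → Drug A
Stage II: Drug A 627/995 = 63.0%, Compound 1 317/623 = 50.9% → Drug A
Drug A has the higher rate in all 4 groups.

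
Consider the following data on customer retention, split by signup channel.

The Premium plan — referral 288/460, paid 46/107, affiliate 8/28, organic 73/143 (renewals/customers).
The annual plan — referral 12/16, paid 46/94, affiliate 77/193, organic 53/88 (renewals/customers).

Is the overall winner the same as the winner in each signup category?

No

Referral: the Premium plan 288/460 = 62.6%, the annual plan 12/16 = 75.0% → the annual plan
Paid: the Premium plan 46/107 = 43.0%, the annual plan 46/94 = 48.9% → the annual plan
Affiliate: the Premium plan 8/28 = 28.6%, the annual plan 77/193 = 39.9% → the annual plan
Organic: the Premium plan 73/143 = 51.0%, the annual plan 53/88 = 60.2% → the annual plan
Overall: the Premium plan 415/738 = 56.2%, the annual plan 188/391 = 48.1% → the Premium plan
The annual plan wins each signup group but the Premium plan wins overall — the comparison reverses. The annual plan's customers skew toward affiliate, which has a lower base rate.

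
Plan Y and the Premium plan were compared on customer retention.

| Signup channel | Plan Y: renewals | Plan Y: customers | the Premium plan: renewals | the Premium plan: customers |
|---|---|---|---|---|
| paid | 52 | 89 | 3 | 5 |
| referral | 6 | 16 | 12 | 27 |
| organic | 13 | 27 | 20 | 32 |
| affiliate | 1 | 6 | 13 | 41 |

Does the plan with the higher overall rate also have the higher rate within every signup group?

Paid: Plan Y 52/89 = 58.4%, the Premium plan 3/5 = 60.0% → the Premium plan
Referral: Plan Y 6/16 = 37.5%, the Premium plan 12/27 = 44.4% → the Premium plan
Organic: Plan Y 13/27 = 48.1%, the Premium plan 20/32 = 62.5% → the Premium plan
Affiliate: Plan Y 1/6 = 16.7%, the Premium plan 13/41 = 31.7% → the Premium plan
Overall: Plan Y 72/138 = 52.2%, the Premium plan 48/105 = 45.7% → Plan Y
The Premium plan wins each signup group but Plan Y wins overall — the comparison reverses. The Premium plan's customers skew toward affiliate, which has a lower base rate.

No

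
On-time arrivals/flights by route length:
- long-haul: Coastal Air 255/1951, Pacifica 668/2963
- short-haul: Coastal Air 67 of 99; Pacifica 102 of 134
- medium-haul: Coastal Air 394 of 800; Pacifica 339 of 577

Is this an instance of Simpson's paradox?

No

Long-haul: Coastal Air 255/1951 = 13.1%, Pacifica 668/2963 = 22.5% → Pacifica
Short-haul: Coastal Air 67/99 = 67.7%, Pacifica 102/134 = 76.1% → Pacifica
Medium-haul: Coastal Air 394/800 = 49.2%, Pacifica 339/577 = 58.8% → Pacifica
Overall: Coastal Air 716/2850 = 25.1%, Pacifica 1109/3674 = 30.2% → Pacifica
Pacifica wins overall and in every route group — no reversal.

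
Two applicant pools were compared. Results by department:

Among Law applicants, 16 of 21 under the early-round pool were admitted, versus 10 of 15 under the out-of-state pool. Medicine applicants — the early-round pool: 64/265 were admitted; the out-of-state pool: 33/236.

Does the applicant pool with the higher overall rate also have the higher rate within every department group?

Law: the early-round pool 16/21 = 76.2%, the out-of-state pool 10/15 = 66.7% → the early-round pool
Medicine: the early-round pool 64/265 = 24.2%, the out-of-state pool 33/236 = 14.0% → the early-round pool
Overall: the early-round pool 80/286 = 28.0%, the out-of-state pool 43/251 = 17.1% → the early-round pool
The early-round pool wins overall and in every department group — no reversal.

Yes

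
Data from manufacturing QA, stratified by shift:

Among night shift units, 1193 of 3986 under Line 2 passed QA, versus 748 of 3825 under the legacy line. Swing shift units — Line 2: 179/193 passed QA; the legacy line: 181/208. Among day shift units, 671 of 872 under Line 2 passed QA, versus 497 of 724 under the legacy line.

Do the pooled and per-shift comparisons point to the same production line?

Yes

Night shift: Line 2 1193/3986 = 29.9%, the legacy line 748/3825 = 19.6% → Line 2
Swing shift: Line 2 179/193 = 92.7%, the legacy line 181/208 = 87.0% → Line 2
Day shift: Line 2 671/872 = 76.9%, the legacy line 497/724 = 68.6% → Line 2
Overall: Line 2 2043/5051 = 40.4%, the legacy line 1426/4757 = 30.0% → Line 2
Line 2 wins overall and in every shift group — no reversal.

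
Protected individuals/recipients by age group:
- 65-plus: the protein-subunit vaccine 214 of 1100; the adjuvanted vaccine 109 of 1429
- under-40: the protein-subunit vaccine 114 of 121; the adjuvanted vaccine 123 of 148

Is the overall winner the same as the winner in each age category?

65-plus: the protein-subunit vaccine 214/1100 = 19.5%, the adjuvanted vaccine 109/1429 = 7.6% → the protein-subunit vaccine
Under-40: the protein-subunit vaccine 114/121 = 94.2%, the adjuvanted vaccine 123/148 = 83.1% → the protein-subunit vaccine
Overall: the protein-subunit vaccine 328/1221 = 26.9%, the adjuvanted vaccine 232/1577 = 14.7% → the protein-subunit vaccine
The protein-subunit vaccine wins overall and in every age group — no reversal.

Yes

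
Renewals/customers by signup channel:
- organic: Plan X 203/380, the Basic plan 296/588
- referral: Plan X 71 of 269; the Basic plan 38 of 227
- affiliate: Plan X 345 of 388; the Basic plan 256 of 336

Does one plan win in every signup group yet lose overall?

No

Organic: Plan X 203/380 = 53.4%, the Basic plan 296/588 = 50.3% → Plan X
Referral: Plan X 71/269 = 26.4%, the Basic plan 38/227 = 16.7% → Plan X
Affiliate: Plan X 345/388 = 88.9%, the Basic plan 256/336 = 76.2% → Plan X
Overall: Plan X 619/1037 = 59.7%, the Basic plan 590/1151 = 51.3% → Plan X
Plan X wins overall and in every signup group — no reversal.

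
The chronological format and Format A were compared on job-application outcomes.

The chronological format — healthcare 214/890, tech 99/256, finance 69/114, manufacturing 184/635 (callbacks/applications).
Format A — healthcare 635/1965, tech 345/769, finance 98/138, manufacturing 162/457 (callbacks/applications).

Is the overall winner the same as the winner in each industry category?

Yes

Healthcare: the chronological format 214/890 = 24.0%, Format A 635/1965 = 32.3% → Format A
Tech: the chronological format 99/256 = 38.7%, Format A 345/769 = 44.9% → Format A
Finance: the chronological format 69/114 = 60.5%, Format A 98/138 = 71.0% → Format A
Manufacturing: the chronological format 184/635 = 29.0%, Format A 162/457 = 35.4% → Format A
Overall: the chronological format 566/1895 = 29.9%, Format A 1240/3329 = 37.2% → Format A
Format A wins overall and in every industry group — no reversal.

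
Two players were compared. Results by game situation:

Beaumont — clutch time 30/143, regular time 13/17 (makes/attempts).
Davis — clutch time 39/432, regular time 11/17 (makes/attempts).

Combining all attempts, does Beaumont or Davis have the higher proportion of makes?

Beaumont

Clutch time: Beaumont 30/143 = 21.0%, Davis 39/432 = 9.0% → Beaumont
Regular time: Beaumont 13/17 = 76.5%, Davis 11/17 = 64.7% → Beaumont
Overall: Beaumont 43/160 = 26.9%, Davis 50/449 = 11.1% → Beaumont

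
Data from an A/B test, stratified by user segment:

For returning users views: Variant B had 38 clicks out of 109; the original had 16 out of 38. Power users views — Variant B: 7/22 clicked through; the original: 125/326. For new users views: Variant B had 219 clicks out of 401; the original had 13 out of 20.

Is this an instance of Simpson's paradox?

Returning users: Variant B 38/109 = 34.9%, the original 16/38 = 42.1% → the original
Power users: Variant B 7/22 = 31.8%, the original 125/326 = 38.3% → the original
New users: Variant B 219/401 = 54.6%, the original 13/20 = 65.0% → the original
Overall: Variant B 264/532 = 49.6%, the original 154/384 = 40.1% → Variant B
The original wins each user group but Variant B wins overall — the comparison reverses. The original's views skew toward power users, which has a lower base rate.

Yes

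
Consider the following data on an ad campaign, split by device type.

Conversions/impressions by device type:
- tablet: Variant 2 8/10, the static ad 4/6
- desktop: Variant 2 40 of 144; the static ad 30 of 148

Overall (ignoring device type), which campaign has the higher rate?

Variant 2

Tablet: Variant 2 8/10 = 80.0%, the static ad 4/6 = 66.7% → Variant 2
Desktop: Variant 2 40/144 = 27.8%, the static ad 30/148 = 20.3% → Variant 2
Overall: Variant 2 48/154 = 31.2%, the static ad 34/154 = 22.1% → Variant 2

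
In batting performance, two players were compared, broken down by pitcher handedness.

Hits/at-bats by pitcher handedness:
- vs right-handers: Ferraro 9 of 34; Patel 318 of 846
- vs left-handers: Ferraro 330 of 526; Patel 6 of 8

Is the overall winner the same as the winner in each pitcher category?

Vs right-handers: Ferraro 9/34 = 26.5%, Patel 318/846 = 37.6% → Patel
Vs left-handers: Ferraro 330/526 = 62.7%, Patel 6/8 = 75.0% → Patel
Overall: Ferraro 339/560 = 60.5%, Patel 324/854 = 37.9% → Ferraro
Patel wins each pitcher group but Ferraro wins overall — the comparison reverses. Patel's at-bats skew toward vs right-handers, which has a lower base rate.

No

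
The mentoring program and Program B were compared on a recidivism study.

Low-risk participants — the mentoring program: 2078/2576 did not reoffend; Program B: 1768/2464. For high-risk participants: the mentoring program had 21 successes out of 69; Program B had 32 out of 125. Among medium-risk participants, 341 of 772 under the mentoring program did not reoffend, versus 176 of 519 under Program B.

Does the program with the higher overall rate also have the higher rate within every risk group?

Yes

Low-risk: the mentoring program 2078/2576 = 80.7%, Program B 1768/2464 = 71.8% → the mentoring program
High-risk: the mentoring program 21/69 = 30.4%, Program B 32/125 = 25.6% → the mentoring program
Medium-risk: the mentoring program 341/772 = 44.2%, Program B 176/519 = 33.9% → the mentoring program
Overall: the mentoring program 2440/3417 = 71.4%, Program B 1976/3108 = 63.6% → the mentoring program
The mentoring program wins overall and in every risk group — no reversal.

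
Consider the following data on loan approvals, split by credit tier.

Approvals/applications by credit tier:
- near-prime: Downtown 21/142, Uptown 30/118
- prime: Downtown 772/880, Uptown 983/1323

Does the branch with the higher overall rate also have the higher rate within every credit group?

No

Near-prime: Downtown 21/142 = 14.8%, Uptown 30/118 = 25.4% → Uptown
Prime: Downtown 772/880 = 87.7%, Uptown 983/1323 = 74.3% → Downtown
Overall: Downtown 793/1022 = 77.6%, Uptown 1013/1441 = 70.3% → Downtown
Neither sweeps: Downtown wins 1 of 2 groups, Uptown wins 1. Downtown wins overall but not every group — no Simpson reversal.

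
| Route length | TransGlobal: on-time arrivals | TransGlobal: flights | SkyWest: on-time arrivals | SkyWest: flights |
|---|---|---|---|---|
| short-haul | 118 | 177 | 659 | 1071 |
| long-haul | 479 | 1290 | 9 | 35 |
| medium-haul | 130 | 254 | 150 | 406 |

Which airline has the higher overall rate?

Short-haul: TransGlobal 118/177 = 66.7%, SkyWest 659/1071 = 61.5% → TransGlobal
Long-haul: TransGlobal 479/1290 = 37.1%, SkyWest 9/35 = 25.7% → TransGlobal
Medium-haul: TransGlobal 130/254 = 51.2%, SkyWest 150/406 = 36.9% → TransGlobal
Overall: TransGlobal 727/1721 = 42.2%, SkyWest 818/1512 = 54.1% → SkyWest
(TransGlobal wins every route group but SkyWest wins overall — TransGlobal's flights skew toward the low-rate long-haul group.)

SkyWest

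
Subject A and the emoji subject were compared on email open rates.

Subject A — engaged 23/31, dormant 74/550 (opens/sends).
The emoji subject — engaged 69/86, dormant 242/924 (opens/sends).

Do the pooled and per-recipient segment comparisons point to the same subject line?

Yes

Engaged: Subject A 23/31 = 74.2%, the emoji subject 69/86 = 80.2% → the emoji subject
Dormant: Subject A 74/550 = 13.5%, the emoji subject 242/924 = 26.2% → the emoji subject
Overall: Subject A 97/581 = 16.7%, the emoji subject 311/1010 = 30.8% → the emoji subject
The emoji subject wins overall and in every recipient group — no reversal.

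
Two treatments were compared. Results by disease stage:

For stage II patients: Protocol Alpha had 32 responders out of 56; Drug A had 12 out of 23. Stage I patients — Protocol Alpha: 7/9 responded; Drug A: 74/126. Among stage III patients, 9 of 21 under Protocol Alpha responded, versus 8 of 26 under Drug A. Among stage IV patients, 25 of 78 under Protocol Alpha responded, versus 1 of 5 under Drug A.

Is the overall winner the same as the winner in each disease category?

Stage II: Protocol Alpha 32/56 = 57.1%, Drug A 12/23 = 52.2% → Protocol Alpha
Stage I: Protocol Alpha 7/9 = 77.8%, Drug A 74/126 = 58.7% → Protocol Alpha
Stage III: Protocol Alpha 9/21 = 42.9%, Drug A 8/26 = 30.8% → Protocol Alpha
Stage IV: Protocol Alpha 25/78 = 32.1%, Drug A 1/5 = 20.0% → Protocol Alpha
Overall: Protocol Alpha 73/164 = 44.5%, Drug A 95/180 = 52.8% → Drug A
Protocol Alpha wins each disease group but Drug A wins overall — the comparison reverses. Protocol Alpha's patients skew toward stage IV, which has a lower base rate.

No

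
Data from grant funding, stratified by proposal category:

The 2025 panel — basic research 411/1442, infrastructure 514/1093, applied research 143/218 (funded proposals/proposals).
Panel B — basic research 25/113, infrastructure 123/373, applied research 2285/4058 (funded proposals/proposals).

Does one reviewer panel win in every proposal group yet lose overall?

Yes

Basic research: the 2025 panel 411/1442 = 28.5%, Panel B 25/113 = 22.1% → the 2025 panel
Infrastructure: the 2025 panel 514/1093 = 47.0%, Panel B 123/373 = 33.0% → the 2025 panel
Applied research: the 2025 panel 143/218 = 65.6%, Panel B 2285/4058 = 56.3% → the 2025 panel
Overall: the 2025 panel 1068/2753 = 38.8%, Panel B 2433/4544 = 53.5% → Panel B
The 2025 panel wins each proposal group but Panel B wins overall — the comparison reverses. The 2025 panel's proposals skew toward basic research, which has a lower base rate.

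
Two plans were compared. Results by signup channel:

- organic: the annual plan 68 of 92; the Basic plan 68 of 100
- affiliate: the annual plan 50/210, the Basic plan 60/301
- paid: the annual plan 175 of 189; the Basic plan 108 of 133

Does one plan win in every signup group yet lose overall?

Organic: the annual plan 68/92 = 73.9%, the Basic plan 68/100 = 68.0% → the annual plan
Affiliate: the annual plan 50/210 = 23.8%, the Basic plan 60/301 = 19.9% → the annual plan
Paid: the annual plan 175/189 = 92.6%, the Basic plan 108/133 = 81.2% → the annual plan
Overall: the annual plan 293/491 = 59.7%, the Basic plan 236/534 = 44.2% → the annual plan
The annual plan wins overall and in every signup group — no reversal.

No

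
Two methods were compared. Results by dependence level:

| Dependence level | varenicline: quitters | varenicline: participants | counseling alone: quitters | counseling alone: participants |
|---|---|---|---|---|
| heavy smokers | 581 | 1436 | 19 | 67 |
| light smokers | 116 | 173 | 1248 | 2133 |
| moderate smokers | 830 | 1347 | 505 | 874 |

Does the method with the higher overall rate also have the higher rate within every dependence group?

Heavy smokers: varenicline 581/1436 = 40.5%, counseling alone 19/67 = 28.4% → varenicline
Light smokers: varenicline 116/173 = 67.1%, counseling alone 1248/2133 = 58.5% → varenicline
Moderate smokers: varenicline 830/1347 = 61.6%, counseling alone 505/874 = 57.8% → varenicline
Overall: varenicline 1527/2956 = 51.7%, counseling alone 1772/3074 = 57.6% → counseling alone
Varenicline wins each dependence group but counseling alone wins overall — the comparison reverses. Varenicline's participants skew toward heavy smokers, which has a lower base rate.

No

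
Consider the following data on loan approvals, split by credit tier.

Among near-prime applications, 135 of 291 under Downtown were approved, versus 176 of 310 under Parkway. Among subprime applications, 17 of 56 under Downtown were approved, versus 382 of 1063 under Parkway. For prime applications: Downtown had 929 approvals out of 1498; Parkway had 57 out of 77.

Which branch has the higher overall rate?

Downtown

Near-prime: Downtown 135/291 = 46.4%, Parkway 176/310 = 56.8% → Parkway
Subprime: Downtown 17/56 = 30.4%, Parkway 382/1063 = 35.9% → Parkway
Prime: Downtown 929/1498 = 62.0%, Parkway 57/77 = 74.0% → Parkway
Overall: Downtown 1081/1845 = 58.6%, Parkway 615/1450 = 42.4% → Downtown
(Parkway wins every credit group but Downtown wins overall — Parkway's applications skew toward the low-rate subprime group.)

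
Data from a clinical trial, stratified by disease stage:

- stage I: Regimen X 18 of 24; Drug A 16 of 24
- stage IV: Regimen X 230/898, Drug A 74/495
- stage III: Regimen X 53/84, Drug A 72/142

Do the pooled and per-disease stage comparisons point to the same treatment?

Stage I: Regimen X 18/24 = 75.0%, Drug A 16/24 = 66.7% → Regimen X
Stage IV: Regimen X 230/898 = 25.6%, Drug A 74/495 = 14.9% → Regimen X
Stage III: Regimen X 53/84 = 63.1%, Drug A 72/142 = 50.7% → Regimen X
Overall: Regimen X 301/1006 = 29.9%, Drug A 162/661 = 24.5% → Regimen X
Regimen X wins overall and in every disease group — no reversal.

Yes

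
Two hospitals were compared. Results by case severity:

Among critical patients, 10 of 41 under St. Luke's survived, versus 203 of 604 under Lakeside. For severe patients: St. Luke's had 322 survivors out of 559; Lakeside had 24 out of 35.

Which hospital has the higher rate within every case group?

Critical: St. Luke's 10/41 = 24.4%, Lakeside 203/604 = 33.6% → Lakeside
Severe: St. Luke's 322/559 = 57.6%, Lakeside 24/35 = 68.6% → Lakeside
Lakeside has the higher rate in both groups.

Lakeside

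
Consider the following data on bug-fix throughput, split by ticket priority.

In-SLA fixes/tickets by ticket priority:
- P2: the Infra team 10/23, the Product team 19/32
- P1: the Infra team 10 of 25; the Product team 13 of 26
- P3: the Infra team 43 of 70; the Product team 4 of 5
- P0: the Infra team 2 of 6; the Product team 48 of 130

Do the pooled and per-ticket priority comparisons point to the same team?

P2: the Infra team 10/23 = 43.5%, the Product team 19/32 = 59.4% → the Product team
P1: the Infra team 10/25 = 40.0%, the Product team 13/26 = 50.0% → the Product team
P3: the Infra team 43/70 = 61.4%, the Product team 4/5 = 80.0% → the Product team
P0: the Infra team 2/6 = 33.3%, the Product team 48/130 = 36.9% → the Product team
Overall: the Infra team 65/124 = 52.4%, the Product team 84/193 = 43.5% → the Infra team
The Product team wins each ticket group but the Infra team wins overall — the comparison reverses. The Product team's tickets skew toward P0, which has a lower base rate.

No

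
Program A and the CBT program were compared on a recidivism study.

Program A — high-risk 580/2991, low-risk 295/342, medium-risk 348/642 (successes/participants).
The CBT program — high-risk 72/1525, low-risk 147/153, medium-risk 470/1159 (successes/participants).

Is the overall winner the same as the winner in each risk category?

No

High-risk: Program A 580/2991 = 19.4%, the CBT program 72/1525 = 4.7% → Program A
Low-risk: Program A 295/342 = 86.3%, the CBT program 147/153 = 96.1% → the CBT program
Medium-risk: Program A 348/642 = 54.2%, the CBT program 470/1159 = 40.6% → Program A
Overall: Program A 1223/3975 = 30.8%, the CBT program 689/2837 = 24.3% → Program A
Neither sweeps: Program A wins 2 of 3 groups, the CBT program wins 1. Program A wins overall but not every group — no Simpson reversal.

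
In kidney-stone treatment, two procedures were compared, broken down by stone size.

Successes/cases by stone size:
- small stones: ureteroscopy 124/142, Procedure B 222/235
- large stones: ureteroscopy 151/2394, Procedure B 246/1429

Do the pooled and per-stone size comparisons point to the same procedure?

Yes

Small stones: ureteroscopy 124/142 = 87.3%, Procedure B 222/235 = 94.5% → Procedure B
Large stones: ureteroscopy 151/2394 = 6.3%, Procedure B 246/1429 = 17.2% → Procedure B
Overall: ureteroscopy 275/2536 = 10.8%, Procedure B 468/1664 = 28.1% → Procedure B
Procedure B wins overall and in every stone group — no reversal.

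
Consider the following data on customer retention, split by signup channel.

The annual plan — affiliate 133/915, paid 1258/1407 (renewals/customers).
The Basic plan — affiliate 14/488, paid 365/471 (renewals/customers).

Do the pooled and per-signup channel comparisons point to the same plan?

Affiliate: the annual plan 133/915 = 14.5%, the Basic plan 14/488 = 2.9% → the annual plan
Paid: the annual plan 1258/1407 = 89.4%, the Basic plan 365/471 = 77.5% → the annual plan
Overall: the annual plan 1391/2322 = 59.9%, the Basic plan 379/959 = 39.5% → the annual plan
The annual plan wins overall and in every signup group — no reversal.

Yes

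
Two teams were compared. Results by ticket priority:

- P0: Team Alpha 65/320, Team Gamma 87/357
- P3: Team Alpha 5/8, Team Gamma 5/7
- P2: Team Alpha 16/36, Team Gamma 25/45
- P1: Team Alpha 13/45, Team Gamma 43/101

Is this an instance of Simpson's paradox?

P0: Team Alpha 65/320 = 20.3%, Team Gamma 87/357 = 24.4% → Team Gamma
P3: Team Alpha 5/8 = 62.5%, Team Gamma 5/7 = 71.4% → Team Gamma
P2: Team Alpha 16/36 = 44.4%, Team Gamma 25/45 = 55.6% → Team Gamma
P1: Team Alpha 13/45 = 28.9%, Team Gamma 43/101 = 42.6% → Team Gamma
Overall: Team Alpha 99/409 = 24.2%, Team Gamma 160/510 = 31.4% → Team Gamma
Team Gamma wins overall and in every ticket group — no reversal.

No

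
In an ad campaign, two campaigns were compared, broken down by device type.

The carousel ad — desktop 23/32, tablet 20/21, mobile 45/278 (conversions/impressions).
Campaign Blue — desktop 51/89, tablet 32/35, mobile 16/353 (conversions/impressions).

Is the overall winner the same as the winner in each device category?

Desktop: the carousel ad 23/32 = 71.9%, Campaign Blue 51/89 = 57.3% → the carousel ad
Tablet: the carousel ad 20/21 = 95.2%, Campaign Blue 32/35 = 91.4% → the carousel ad
Mobile: the carousel ad 45/278 = 16.2%, Campaign Blue 16/353 = 4.5% → the carousel ad
Overall: the carousel ad 88/331 = 26.6%, Campaign Blue 99/477 = 20.8% → the carousel ad
The carousel ad wins overall and in every device group — no reversal.

Yes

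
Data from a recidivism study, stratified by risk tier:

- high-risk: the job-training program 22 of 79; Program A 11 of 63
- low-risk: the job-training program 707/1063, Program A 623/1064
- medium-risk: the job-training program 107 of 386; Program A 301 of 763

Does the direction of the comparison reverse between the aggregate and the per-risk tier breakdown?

High-risk: the job-training program 22/79 = 27.8%, Program A 11/63 = 17.5% → the job-training program
Low-risk: the job-training program 707/1063 = 66.5%, Program A 623/1064 = 58.6% → the job-training program
Medium-risk: the job-training program 107/386 = 27.7%, Program A 301/763 = 39.4% → Program A
Overall: the job-training program 836/1528 = 54.7%, Program A 935/1890 = 49.5% → the job-training program
Neither sweeps: the job-training program wins 2 of 3 groups, Program A wins 1. The job-training program wins overall but not every group — no Simpson reversal.

No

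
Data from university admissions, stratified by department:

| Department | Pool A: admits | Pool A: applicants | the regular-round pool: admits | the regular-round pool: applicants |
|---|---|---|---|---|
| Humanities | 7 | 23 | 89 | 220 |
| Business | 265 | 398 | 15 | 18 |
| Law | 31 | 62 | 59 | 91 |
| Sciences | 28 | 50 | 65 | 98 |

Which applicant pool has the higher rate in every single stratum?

the regular-round pool

Humanities: Pool A 7/23 = 30.4%, the regular-round pool 89/220 = 40.5% → the regular-round pool
Business: Pool A 265/398 = 66.6%, the regular-round pool 15/18 = 83.3% → the regular-round pool
Law: Pool A 31/62 = 50.0%, the regular-round pool 59/91 = 64.8% → the regular-round pool
Sciences: Pool A 28/50 = 56.0%, the regular-round pool 65/98 = 66.3% → the regular-round pool
The regular-round pool has the higher rate in all 4 groups.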